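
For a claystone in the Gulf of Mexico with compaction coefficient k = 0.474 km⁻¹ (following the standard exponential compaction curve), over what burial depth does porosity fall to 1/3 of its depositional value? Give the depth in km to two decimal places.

2.32 km

n/n₀ = 1/3 ⇒ exp(−k·z) = 1/3 ⇒ z = ln(3) / k
z = 1.0986 / 0.474 = 2.318 km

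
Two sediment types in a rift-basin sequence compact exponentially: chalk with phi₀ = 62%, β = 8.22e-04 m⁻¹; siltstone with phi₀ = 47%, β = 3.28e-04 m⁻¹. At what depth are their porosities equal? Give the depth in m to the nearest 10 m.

560 m

Working in km (1 km = 1000 m; β in km⁻¹ = β in m⁻¹ × 1000):
Set phi₀ₐ e^(−βₐd) = phi₀ᵦ e^(−βᵦd) ⇒ ln(phi₀ₐ/phi₀ᵦ) = (βₐ − βᵦ)·d
d = ln(0.62/0.47) / (0.822 − 0.328) = 0.2770 / 0.494 = 0.561 km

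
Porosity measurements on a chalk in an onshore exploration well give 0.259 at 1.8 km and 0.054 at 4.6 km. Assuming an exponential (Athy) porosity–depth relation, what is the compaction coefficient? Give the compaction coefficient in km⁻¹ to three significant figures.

Athy: phi(Z) = phi₀ e^(−cZ) ⇒ phi₁/phi₂ = e^{c(Z₂−Z₁)} ⇒ c = ln(phi₁/phi₂)/(Z₂−Z₁)
c = ln(0.259/0.054) / (4.6 − 1.8) = ln(4.796) / 2.8 = 1.5678 / 2.8 = 0.5599 km⁻¹

0.560 km⁻¹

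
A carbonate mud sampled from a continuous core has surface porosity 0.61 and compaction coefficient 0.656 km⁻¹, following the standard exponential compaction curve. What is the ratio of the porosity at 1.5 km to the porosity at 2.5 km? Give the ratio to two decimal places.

phi(z₁)/phi(z₂) = e^(−k·z₁)/e^(−k·z₂) = e^{k(z₂−z₁)}
= exp(0.656 × 1) = exp(0.656) = 1.9271

1.93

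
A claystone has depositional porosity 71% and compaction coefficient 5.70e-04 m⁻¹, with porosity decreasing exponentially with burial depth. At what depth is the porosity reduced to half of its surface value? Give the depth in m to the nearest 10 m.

1220 m

Working in km (1 km = 1000 m; c in km⁻¹ = c in m⁻¹ × 1000):
φ/φ₀ = 1/2 ⇒ exp(−c·d) = 1/2 ⇒ d = ln(2) / c
d = 0.6931 / 0.57 = 1.216 km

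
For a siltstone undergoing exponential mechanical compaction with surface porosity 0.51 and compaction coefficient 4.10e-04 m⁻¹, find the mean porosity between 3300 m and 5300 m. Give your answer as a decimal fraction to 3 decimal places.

0.090

Working in km (1 km = 1000 m; β in km⁻¹ = β in m⁻¹ × 1000):
⟨phi⟩ = (1/(z₂−z₁)) ∫ phi₀ e^(−βz) dz = phi₀·(e^(−β·z₁) − e^(−β·z₂)) / (β·(z₂−z₁))
e^(−0.41×3.3) = 0.2585; e^(−0.41×5.3) = 0.1138
⟨phi⟩ = 0.51 × (0.2585 − 0.1138) / (0.41 × 2) = 0.51 × 0.1764 = 0.0900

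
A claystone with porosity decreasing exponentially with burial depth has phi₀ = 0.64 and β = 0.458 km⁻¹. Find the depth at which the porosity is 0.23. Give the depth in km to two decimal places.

Invert Athy's law: Z = ln(phi₀/phi) / β
Z = ln(0.64/0.23) / 0.458 = ln(2.783) / 0.458 = 1.0234 / 0.458 = 2.234 km

2.23 km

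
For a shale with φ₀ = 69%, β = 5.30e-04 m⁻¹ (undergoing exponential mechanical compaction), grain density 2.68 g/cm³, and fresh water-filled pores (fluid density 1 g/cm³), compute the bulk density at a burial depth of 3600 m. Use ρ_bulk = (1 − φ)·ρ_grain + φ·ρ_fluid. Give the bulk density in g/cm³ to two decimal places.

Working in km (1 km = 1000 m; β in km⁻¹ = β in m⁻¹ × 1000):
Porosity at depth: φ = 0.69·exp(−0.53×3.6) = 0.69×0.1484 = 0.1024
Bulk density: ρ_b = (1−φ)ρ_g + φ·ρ_f = 0.8976×2.68 + 0.1024×1
       = 2.406 + 0.102 = 2.508 g/cm³

2.51 g/cm³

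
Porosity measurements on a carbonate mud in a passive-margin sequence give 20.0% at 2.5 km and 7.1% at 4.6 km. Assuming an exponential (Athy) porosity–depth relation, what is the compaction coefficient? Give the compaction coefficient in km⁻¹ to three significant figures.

0.493 km⁻¹

Athy: φ(d) = φ₀ e^(−βd) ⇒ φ₁/φ₂ = e^{β(d₂−d₁)} ⇒ β = ln(φ₁/φ₂)/(d₂−d₁)
β = ln(0.2/0.071) / (4.6 − 2.5) = ln(2.817) / 2.1 = 1.0356 / 2.1 = 0.4932 km⁻¹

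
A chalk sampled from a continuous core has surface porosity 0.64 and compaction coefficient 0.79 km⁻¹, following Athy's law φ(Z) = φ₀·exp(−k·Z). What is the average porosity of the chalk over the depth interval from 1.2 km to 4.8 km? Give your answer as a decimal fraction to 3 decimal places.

⟨φ⟩ = (1/(Z₂−Z₁)) ∫ φ₀ e^(−kZ) dZ = φ₀·(e^(−k·Z₁) − e^(−k·Z₂)) / (k·(Z₂−Z₁))
e^(−0.79×1.2) = 0.3875; e^(−0.79×4.8) = 0.0226
⟨φ⟩ = 0.64 × (0.3875 − 0.0226) / (0.79 × 3.6) = 0.64 × 0.1283 = 0.0821

0.082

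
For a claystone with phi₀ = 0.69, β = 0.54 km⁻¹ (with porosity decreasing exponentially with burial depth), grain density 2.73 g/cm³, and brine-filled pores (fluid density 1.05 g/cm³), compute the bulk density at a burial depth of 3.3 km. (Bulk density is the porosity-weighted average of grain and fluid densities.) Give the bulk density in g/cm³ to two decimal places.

Porosity at depth: phi = 0.69·exp(−0.54×3.3) = 0.69×0.1683 = 0.1161
Bulk density: ρ_b = (1−phi)ρ_g + phi·ρ_f = 0.8839×2.73 + 0.1161×1.05
       = 2.413 + 0.122 = 2.535 g/cm³

2.53 g/cm³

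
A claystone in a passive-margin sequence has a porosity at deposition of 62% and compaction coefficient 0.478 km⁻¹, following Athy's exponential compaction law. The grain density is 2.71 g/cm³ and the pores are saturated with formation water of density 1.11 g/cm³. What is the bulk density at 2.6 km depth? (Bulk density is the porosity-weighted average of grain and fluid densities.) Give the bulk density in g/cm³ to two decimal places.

Porosity at depth: φ = 0.62·exp(−0.478×2.6) = 0.62×0.2886 = 0.1789
Bulk density: ρ_b = (1−φ)ρ_g + φ·ρ_f = 0.8211×2.71 + 0.1789×1.11
       = 2.225 + 0.199 = 2.424 g/cm³

2.42 g/cm³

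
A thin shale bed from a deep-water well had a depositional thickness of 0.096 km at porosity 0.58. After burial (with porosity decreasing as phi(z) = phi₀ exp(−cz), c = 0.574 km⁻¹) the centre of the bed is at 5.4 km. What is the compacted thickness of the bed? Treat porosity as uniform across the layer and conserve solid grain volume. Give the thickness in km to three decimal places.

Porosity at 5.4 km: phi = 0.58·exp(−0.574×5.4) = 0.0261
Solid-volume conservation: h(1−phi) = h₀(1−phi₀) ⇒ h = h₀·(1−phi₀)/(1−phi)
h = 0.096 × (1 − 0.58)/(1 − 0.0261) = 0.096 × 0.4313 = 0.0414 km

0.041 km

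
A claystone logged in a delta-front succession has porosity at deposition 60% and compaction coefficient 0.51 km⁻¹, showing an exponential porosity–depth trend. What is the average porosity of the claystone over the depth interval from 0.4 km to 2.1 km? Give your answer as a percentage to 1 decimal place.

32.7%

⟨φ⟩ = (1/(z₂−z₁)) ∫ φ₀ e^(−βz) dz = φ₀·(e^(−β·z₁) − e^(−β·z₂)) / (β·(z₂−z₁))
e^(−0.51×0.4) = 0.8155; e^(−0.51×2.1) = 0.3427
⟨φ⟩ = 0.6 × (0.8155 − 0.3427) / (0.51 × 1.7) = 0.6 × 0.5453 = 0.3272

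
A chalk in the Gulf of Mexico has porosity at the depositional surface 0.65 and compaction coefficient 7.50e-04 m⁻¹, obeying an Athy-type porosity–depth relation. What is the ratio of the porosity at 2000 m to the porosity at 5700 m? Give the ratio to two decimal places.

16.04

Working in km (1 km = 1000 m; k in km⁻¹ = k in m⁻¹ × 1000):
n(d₁)/n(d₂) = e^(−k·d₁)/e^(−k·d₂) = e^{k(d₂−d₁)}
= exp(0.75 × 3.7) = exp(2.775) = 16.0386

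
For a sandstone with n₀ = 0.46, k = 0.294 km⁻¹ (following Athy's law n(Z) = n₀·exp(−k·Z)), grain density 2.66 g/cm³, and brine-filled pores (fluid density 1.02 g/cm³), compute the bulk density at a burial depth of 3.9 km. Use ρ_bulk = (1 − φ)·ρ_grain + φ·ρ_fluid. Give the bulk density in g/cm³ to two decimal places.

2.42 g/cm³

Porosity at depth: n = 0.46·exp(−0.294×3.9) = 0.46×0.3177 = 0.1461
Bulk density: ρ_b = (1−n)ρ_g + n·ρ_f = 0.8539×2.66 + 0.1461×1.02
       = 2.271 + 0.149 = 2.420 g/cm³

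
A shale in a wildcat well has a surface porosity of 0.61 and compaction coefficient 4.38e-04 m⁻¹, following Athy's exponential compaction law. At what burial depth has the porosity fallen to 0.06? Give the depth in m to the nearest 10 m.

Working in km (1 km = 1000 m; k in km⁻¹ = k in m⁻¹ × 1000):
Invert Athy's law: d = ln(φ₀/φ) / k
d = ln(0.61/0.06) / 0.438 = ln(10.17) / 0.438 = 2.3191 / 0.438 = 5.295 km

5290 m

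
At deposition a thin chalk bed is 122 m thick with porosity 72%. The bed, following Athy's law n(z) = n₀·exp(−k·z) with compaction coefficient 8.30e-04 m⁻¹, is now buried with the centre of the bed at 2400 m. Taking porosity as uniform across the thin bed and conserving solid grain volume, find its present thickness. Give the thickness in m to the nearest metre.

38 m

Working in km (1 km = 1000 m; k in km⁻¹ = k in m⁻¹ × 1000):
Porosity at 2.4 km: n = 0.72·exp(−0.83×2.4) = 0.0982
Solid-volume conservation: h(1−n) = h₀(1−n₀) ⇒ h = h₀·(1−n₀)/(1−n)
h = 0.122 × (1 − 0.72)/(1 − 0.0982) = 0.122 × 0.3105 = 0.0379 km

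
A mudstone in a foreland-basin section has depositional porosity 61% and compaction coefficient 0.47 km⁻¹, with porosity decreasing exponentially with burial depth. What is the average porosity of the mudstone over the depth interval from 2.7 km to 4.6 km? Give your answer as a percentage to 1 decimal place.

11.3%

⟨phi⟩ = (1/(d₂−d₁)) ∫ phi₀ e^(−βd) dd = phi₀·(e^(−β·d₁) − e^(−β·d₂)) / (β·(d₂−d₁))
e^(−0.47×2.7) = 0.2811; e^(−0.47×4.6) = 0.1151
⟨phi⟩ = 0.61 × (0.2811 − 0.1151) / (0.47 × 1.9) = 0.61 × 0.1859 = 0.1134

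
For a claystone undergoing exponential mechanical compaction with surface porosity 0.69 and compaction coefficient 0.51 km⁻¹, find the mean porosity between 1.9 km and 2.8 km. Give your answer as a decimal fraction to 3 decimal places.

0.210

⟨phi⟩ = (1/(d₂−d₁)) ∫ phi₀ e^(−cd) dd = phi₀·(e^(−c·d₁) − e^(−c·d₂)) / (c·(d₂−d₁))
e^(−0.51×1.9) = 0.3795; e^(−0.51×2.8) = 0.2398
⟨phi⟩ = 0.69 × (0.3795 − 0.2398) / (0.51 × 0.9) = 0.69 × 0.3043 = 0.2100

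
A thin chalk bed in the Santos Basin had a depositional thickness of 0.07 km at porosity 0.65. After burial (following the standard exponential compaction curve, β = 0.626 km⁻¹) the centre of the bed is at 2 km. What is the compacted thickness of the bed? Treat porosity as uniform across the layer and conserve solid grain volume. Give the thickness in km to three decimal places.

Porosity at 2 km: φ = 0.65·exp(−0.626×2) = 0.1859
Solid-volume conservation: h(1−φ) = h₀(1−φ₀) ⇒ h = h₀·(1−φ₀)/(1−φ)
h = 0.07 × (1 − 0.65)/(1 − 0.1859) = 0.07 × 0.4299 = 0.0301 km

0.030 km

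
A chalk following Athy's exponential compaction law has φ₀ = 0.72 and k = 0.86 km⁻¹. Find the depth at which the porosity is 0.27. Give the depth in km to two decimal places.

Invert Athy's law: Z = ln(φ₀/φ) / k
Z = ln(0.72/0.27) / 0.86 = ln(2.667) / 0.86 = 0.9808 / 0.86 = 1.140 km

1.14 km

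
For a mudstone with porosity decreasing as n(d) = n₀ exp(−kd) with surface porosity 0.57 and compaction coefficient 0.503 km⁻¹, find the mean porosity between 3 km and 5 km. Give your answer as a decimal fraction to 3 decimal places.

⟨n⟩ = (1/(d₂−d₁)) ∫ n₀ e^(−kd) dd = n₀·(e^(−k·d₁) − e^(−k·d₂)) / (k·(d₂−d₁))
e^(−0.503×3) = 0.2211; e^(−0.503×5) = 0.0809
⟨n⟩ = 0.57 × (0.2211 − 0.0809) / (0.503 × 2) = 0.57 × 0.1394 = 0.0795

0.079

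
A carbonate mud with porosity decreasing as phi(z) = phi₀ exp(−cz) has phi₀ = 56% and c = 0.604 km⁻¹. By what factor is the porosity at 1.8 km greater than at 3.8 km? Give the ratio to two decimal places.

phi(z₁)/phi(z₂) = e^(−c·z₁)/e^(−c·z₂) = e^{c(z₂−z₁)}
= exp(0.604 × 2) = exp(1.208) = 3.3468

3.35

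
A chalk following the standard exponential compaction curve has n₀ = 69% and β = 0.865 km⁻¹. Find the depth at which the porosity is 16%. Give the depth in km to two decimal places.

1.69 km

Invert Athy's law: Z = ln(n₀/n) / β
Z = ln(0.69/0.16) / 0.865 = ln(4.312) / 0.865 = 1.4615 / 0.865 = 1.690 km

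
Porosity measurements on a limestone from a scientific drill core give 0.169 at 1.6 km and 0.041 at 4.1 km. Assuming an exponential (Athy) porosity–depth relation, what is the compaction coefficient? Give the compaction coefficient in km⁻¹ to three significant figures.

0.567 km⁻¹

Athy: phi(z) = phi₀ e^(−βz) ⇒ phi₁/phi₂ = e^{β(z₂−z₁)} ⇒ β = ln(phi₁/phi₂)/(z₂−z₁)
β = ln(0.169/0.041) / (4.1 − 1.6) = ln(4.122) / 2.5 = 1.4163 / 2.5 = 0.5665 km⁻¹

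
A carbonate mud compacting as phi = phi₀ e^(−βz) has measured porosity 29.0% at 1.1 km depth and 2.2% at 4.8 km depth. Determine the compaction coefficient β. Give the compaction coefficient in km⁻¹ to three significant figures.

Athy: phi(z) = phi₀ e^(−βz) ⇒ phi₁/phi₂ = e^{β(z₂−z₁)} ⇒ β = ln(phi₁/phi₂)/(z₂−z₁)
β = ln(0.29/0.022) / (4.8 − 1.1) = ln(13.18) / 3.7 = 2.5788 / 3.7 = 0.697 km⁻¹

0.697 km⁻¹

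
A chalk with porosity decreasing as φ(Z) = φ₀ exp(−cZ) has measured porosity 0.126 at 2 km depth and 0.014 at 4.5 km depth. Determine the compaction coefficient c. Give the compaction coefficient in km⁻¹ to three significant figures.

0.879 km⁻¹

Athy: φ(Z) = φ₀ e^(−cZ) ⇒ φ₁/φ₂ = e^{c(Z₂−Z₁)} ⇒ c = ln(φ₁/φ₂)/(Z₂−Z₁)
c = ln(0.126/0.014) / (4.5 − 2) = ln(9) / 2.5 = 2.1972 / 2.5 = 0.8789 km⁻¹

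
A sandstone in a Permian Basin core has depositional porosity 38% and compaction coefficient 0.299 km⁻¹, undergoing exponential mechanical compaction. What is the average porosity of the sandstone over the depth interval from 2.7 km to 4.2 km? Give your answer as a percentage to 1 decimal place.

13.7%

⟨n⟩ = (1/(Z₂−Z₁)) ∫ n₀ e^(−βZ) dZ = n₀·(e^(−β·Z₁) − e^(−β·Z₂)) / (β·(Z₂−Z₁))
e^(−0.299×2.7) = 0.4461; e^(−0.299×4.2) = 0.2848
⟨n⟩ = 0.38 × (0.4461 − 0.2848) / (0.299 × 1.5) = 0.38 × 0.3594 = 0.1366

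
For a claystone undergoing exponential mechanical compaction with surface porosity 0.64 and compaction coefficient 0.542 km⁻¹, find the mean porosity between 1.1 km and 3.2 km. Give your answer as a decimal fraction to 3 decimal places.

⟨n⟩ = (1/(d₂−d₁)) ∫ n₀ e^(−cd) dd = n₀·(e^(−c·d₁) − e^(−c·d₂)) / (c·(d₂−d₁))
e^(−0.542×1.1) = 0.5509; e^(−0.542×3.2) = 0.1765
⟨n⟩ = 0.64 × (0.5509 − 0.1765) / (0.542 × 2.1) = 0.64 × 0.3289 = 0.2105

0.211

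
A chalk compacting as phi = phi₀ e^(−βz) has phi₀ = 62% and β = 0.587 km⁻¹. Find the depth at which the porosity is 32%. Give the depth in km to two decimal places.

1.13 km

Invert Athy's law: z = ln(phi₀/phi) / β
z = ln(0.62/0.32) / 0.587 = ln(1.938) / 0.587 = 0.6614 / 0.587 = 1.127 km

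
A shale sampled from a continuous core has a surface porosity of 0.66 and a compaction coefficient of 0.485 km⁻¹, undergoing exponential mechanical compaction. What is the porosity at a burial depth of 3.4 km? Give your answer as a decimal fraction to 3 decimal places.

phi = phi₀·exp(−c·Z) = 0.66 × exp(−0.485 × 3.4) = 0.66 × exp(−1.649)
  = 0.66 × 0.1922 = 0.1269

0.127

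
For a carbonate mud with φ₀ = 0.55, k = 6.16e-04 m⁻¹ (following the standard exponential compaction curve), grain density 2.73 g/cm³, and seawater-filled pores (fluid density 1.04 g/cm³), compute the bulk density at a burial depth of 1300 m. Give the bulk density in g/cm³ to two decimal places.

Working in km (1 km = 1000 m; k in km⁻¹ = k in m⁻¹ × 1000):
Porosity at depth: φ = 0.55·exp(−0.616×1.3) = 0.55×0.4490 = 0.2469
Bulk density: ρ_b = (1−φ)ρ_g + φ·ρ_f = 0.7531×2.73 + 0.2469×1.04
       = 2.056 + 0.257 = 2.313 g/cm³

2.31 g/cm³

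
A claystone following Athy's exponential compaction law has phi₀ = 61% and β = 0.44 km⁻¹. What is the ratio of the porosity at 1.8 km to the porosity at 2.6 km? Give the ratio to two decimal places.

phi(Z₁)/phi(Z₂) = e^(−β·Z₁)/e^(−β·Z₂) = e^{β(Z₂−Z₁)}
= exp(0.44 × 0.8) = exp(0.352) = 1.4219

1.42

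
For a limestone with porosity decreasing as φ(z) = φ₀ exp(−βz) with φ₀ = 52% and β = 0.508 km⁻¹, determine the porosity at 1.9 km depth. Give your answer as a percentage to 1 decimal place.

19.8%

φ = φ₀·exp(−β·z) = 0.52 × exp(−0.508 × 1.9) = 0.52 × exp(−0.9652)
  = 0.52 × 0.3809 = 0.1981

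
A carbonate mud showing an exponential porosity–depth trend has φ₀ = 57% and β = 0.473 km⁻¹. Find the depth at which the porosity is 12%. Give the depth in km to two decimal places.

Invert Athy's law: d = ln(φ₀/φ) / β
d = ln(0.57/0.12) / 0.473 = ln(4.75) / 0.473 = 1.5581 / 0.473 = 3.294 km

3.29 km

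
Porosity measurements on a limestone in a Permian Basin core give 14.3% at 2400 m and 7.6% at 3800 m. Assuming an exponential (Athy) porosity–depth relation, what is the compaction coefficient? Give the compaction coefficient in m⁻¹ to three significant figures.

0.000452 m⁻¹

Working in km (1 km = 1000 m; c in km⁻¹ = c in m⁻¹ × 1000):
Athy: φ(z) = φ₀ e^(−cz) ⇒ φ₁/φ₂ = e^{c(z₂−z₁)} ⇒ c = ln(φ₁/φ₂)/(z₂−z₁)
c = ln(0.143/0.076) / (3.8 − 2.4) = ln(1.882) / 1.4 = 0.6321 / 1.4 = 0.4515 km⁻¹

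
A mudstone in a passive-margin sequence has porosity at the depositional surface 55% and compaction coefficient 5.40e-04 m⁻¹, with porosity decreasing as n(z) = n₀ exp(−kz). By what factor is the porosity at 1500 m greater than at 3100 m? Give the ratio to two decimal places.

Working in km (1 km = 1000 m; k in km⁻¹ = k in m⁻¹ × 1000):
n(z₁)/n(z₂) = e^(−k·z₁)/e^(−k·z₂) = e^{k(z₂−z₁)}
= exp(0.54 × 1.6) = exp(0.864) = 2.3726

2.37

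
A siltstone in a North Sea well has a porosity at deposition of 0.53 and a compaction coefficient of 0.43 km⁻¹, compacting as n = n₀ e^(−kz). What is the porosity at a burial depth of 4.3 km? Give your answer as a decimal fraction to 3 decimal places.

0.083

n = n₀·exp(−k·z) = 0.53 × exp(−0.43 × 4.3) = 0.53 × exp(−1.849)
  = 0.53 × 0.1574 = 0.0834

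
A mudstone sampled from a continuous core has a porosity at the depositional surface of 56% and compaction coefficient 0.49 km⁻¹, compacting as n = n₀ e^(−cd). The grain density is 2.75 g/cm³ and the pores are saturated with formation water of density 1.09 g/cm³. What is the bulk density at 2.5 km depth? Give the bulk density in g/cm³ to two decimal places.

2.48 g/cm³

Porosity at depth: n = 0.56·exp(−0.49×2.5) = 0.56×0.2938 = 0.1645
Bulk density: ρ_b = (1−n)ρ_g + n·ρ_f = 0.8355×2.75 + 0.1645×1.09
       = 2.298 + 0.179 = 2.477 g/cm³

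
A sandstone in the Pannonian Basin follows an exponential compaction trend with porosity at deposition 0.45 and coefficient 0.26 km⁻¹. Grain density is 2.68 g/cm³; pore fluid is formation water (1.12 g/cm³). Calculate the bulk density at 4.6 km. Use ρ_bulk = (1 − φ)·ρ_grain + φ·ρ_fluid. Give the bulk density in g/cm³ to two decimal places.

Porosity at depth: φ = 0.45·exp(−0.26×4.6) = 0.45×0.3024 = 0.1361
Bulk density: ρ_b = (1−φ)ρ_g + φ·ρ_f = 0.8639×2.68 + 0.1361×1.12
       = 2.315 + 0.152 = 2.468 g/cm³

2.47 g/cm³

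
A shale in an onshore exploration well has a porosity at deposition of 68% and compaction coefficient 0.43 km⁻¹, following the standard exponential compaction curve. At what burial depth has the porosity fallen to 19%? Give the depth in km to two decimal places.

Invert Athy's law: z = ln(n₀/n) / β
z = ln(0.68/0.19) / 0.43 = ln(3.579) / 0.43 = 1.2751 / 0.43 = 2.965 km

2.97 km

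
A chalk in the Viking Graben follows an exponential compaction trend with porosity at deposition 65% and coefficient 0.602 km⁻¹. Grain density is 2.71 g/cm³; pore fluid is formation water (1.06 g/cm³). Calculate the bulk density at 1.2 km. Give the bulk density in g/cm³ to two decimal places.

Porosity at depth: φ = 0.65·exp(−0.602×1.2) = 0.65×0.4856 = 0.3156
Bulk density: ρ_b = (1−φ)ρ_g + φ·ρ_f = 0.6844×2.71 + 0.3156×1.06
       = 1.855 + 0.335 = 2.189 g/cm³

2.19 g/cm³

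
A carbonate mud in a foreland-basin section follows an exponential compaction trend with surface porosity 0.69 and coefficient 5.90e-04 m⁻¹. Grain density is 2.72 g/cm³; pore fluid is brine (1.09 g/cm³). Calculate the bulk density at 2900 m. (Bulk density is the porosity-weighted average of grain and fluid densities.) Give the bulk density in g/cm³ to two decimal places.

2.52 g/cm³

Working in km (1 km = 1000 m; c in km⁻¹ = c in m⁻¹ × 1000):
Porosity at depth: φ = 0.69·exp(−0.59×2.9) = 0.69×0.1807 = 0.1247
Bulk density: ρ_b = (1−φ)ρ_g + φ·ρ_f = 0.8753×2.72 + 0.1247×1.09
       = 2.381 + 0.136 = 2.517 g/cm³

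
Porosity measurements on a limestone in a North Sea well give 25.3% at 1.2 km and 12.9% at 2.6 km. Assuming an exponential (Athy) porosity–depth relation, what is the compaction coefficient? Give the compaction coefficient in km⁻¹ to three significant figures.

0.481 km⁻¹

Athy: φ(d) = φ₀ e^(−cd) ⇒ φ₁/φ₂ = e^{c(d₂−d₁)} ⇒ c = ln(φ₁/φ₂)/(d₂−d₁)
c = ln(0.253/0.129) / (2.6 − 1.2) = ln(1.961) / 1.4 = 0.6736 / 1.4 = 0.4811 km⁻¹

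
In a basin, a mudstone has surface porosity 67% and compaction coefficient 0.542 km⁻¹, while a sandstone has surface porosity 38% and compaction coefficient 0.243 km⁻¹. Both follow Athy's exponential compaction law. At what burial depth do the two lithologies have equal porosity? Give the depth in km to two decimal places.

1.90 km

Set φ₀ₐ e^(−βₐz) = φ₀ᵦ e^(−βᵦz) ⇒ ln(φ₀ₐ/φ₀ᵦ) = (βₐ − βᵦ)·z
z = ln(0.67/0.38) / (0.542 − 0.243) = 0.5671 / 0.299 = 1.897 km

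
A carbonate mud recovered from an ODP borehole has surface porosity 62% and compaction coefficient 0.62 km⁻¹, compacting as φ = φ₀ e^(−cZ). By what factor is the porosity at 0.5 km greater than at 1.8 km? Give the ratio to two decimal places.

φ(Z₁)/φ(Z₂) = e^(−c·Z₁)/e^(−c·Z₂) = e^{c(Z₂−Z₁)}
= exp(0.62 × 1.3) = exp(0.806) = 2.2389

2.24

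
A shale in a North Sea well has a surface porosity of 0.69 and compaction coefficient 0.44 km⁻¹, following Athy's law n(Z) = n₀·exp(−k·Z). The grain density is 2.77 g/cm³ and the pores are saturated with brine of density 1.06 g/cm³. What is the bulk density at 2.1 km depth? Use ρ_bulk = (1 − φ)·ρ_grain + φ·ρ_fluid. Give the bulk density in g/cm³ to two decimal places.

Porosity at depth: n = 0.69·exp(−0.44×2.1) = 0.69×0.3969 = 0.2739
Bulk density: ρ_b = (1−n)ρ_g + n·ρ_f = 0.7261×2.77 + 0.2739×1.06
       = 2.011 + 0.290 = 2.302 g/cm³

2.30 g/cm³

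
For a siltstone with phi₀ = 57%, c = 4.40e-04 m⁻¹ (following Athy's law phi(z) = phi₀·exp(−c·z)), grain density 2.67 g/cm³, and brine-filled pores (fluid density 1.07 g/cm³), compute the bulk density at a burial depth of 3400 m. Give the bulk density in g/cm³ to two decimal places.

2.47 g/cm³

Working in km (1 km = 1000 m; c in km⁻¹ = c in m⁻¹ × 1000):
Porosity at depth: phi = 0.57·exp(−0.44×3.4) = 0.57×0.2240 = 0.1277
Bulk density: ρ_b = (1−phi)ρ_g + phi·ρ_f = 0.8723×2.67 + 0.1277×1.07
       = 2.329 + 0.137 = 2.466 g/cm³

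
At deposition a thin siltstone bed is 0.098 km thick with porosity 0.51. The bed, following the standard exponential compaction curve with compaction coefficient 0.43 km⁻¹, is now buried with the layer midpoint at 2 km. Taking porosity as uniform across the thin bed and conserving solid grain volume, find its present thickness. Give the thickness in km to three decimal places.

Porosity at 2 km: n = 0.51·exp(−0.43×2) = 0.2158
Solid-volume conservation: h(1−n) = h₀(1−n₀) ⇒ h = h₀·(1−n₀)/(1−n)
h = 0.098 × (1 − 0.51)/(1 − 0.2158) = 0.098 × 0.6249 = 0.0612 km

0.061 km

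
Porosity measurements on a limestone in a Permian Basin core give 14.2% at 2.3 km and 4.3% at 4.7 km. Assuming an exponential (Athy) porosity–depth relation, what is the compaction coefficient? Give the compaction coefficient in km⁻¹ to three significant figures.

Athy: φ(z) = φ₀ e^(−cz) ⇒ φ₁/φ₂ = e^{c(z₂−z₁)} ⇒ c = ln(φ₁/φ₂)/(z₂−z₁)
c = ln(0.142/0.043) / (4.7 − 2.3) = ln(3.302) / 2.4 = 1.1946 / 2.4 = 0.4978 km⁻¹

0.498 km⁻¹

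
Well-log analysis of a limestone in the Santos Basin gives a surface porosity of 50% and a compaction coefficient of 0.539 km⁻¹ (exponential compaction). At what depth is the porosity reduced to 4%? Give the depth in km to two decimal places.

Invert Athy's law: d = ln(phi₀/phi) / β
d = ln(0.5/0.04) / 0.539 = ln(12.5) / 0.539 = 2.5257 / 0.539 = 4.686 km

4.69 km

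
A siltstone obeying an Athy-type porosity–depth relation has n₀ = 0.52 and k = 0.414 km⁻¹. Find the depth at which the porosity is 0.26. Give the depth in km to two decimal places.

Invert Athy's law: Z = ln(n₀/n) / k
Z = ln(0.52/0.26) / 0.414 = ln(2) / 0.414 = 0.6931 / 0.414 = 1.674 km

1.67 km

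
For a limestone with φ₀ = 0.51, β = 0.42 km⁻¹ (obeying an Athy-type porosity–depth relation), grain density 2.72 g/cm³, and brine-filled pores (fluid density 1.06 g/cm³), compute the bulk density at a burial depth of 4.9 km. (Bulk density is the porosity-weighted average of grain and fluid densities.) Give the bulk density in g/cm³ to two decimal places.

Porosity at depth: φ = 0.51·exp(−0.42×4.9) = 0.51×0.1277 = 0.0651
Bulk density: ρ_b = (1−φ)ρ_g + φ·ρ_f = 0.9349×2.72 + 0.0651×1.06
       = 2.543 + 0.069 = 2.612 g/cm³

2.61 g/cm³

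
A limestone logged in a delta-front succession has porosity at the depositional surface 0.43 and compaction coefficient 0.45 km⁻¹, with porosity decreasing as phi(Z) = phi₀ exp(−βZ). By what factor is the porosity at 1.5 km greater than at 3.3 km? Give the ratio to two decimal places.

phi(Z₁)/phi(Z₂) = e^(−β·Z₁)/e^(−β·Z₂) = e^{β(Z₂−Z₁)}
= exp(0.45 × 1.8) = exp(0.81) = 2.2479

2.25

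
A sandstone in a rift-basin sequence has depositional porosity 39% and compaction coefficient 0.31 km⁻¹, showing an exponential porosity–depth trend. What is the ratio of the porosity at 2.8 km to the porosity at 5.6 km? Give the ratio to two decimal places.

2.38

phi(d₁)/phi(d₂) = e^(−k·d₁)/e^(−k·d₂) = e^{k(d₂−d₁)}
= exp(0.31 × 2.8) = exp(0.868) = 2.3821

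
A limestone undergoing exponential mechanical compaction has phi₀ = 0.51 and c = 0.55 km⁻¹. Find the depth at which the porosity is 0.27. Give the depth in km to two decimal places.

Invert Athy's law: z = ln(phi₀/phi) / c
z = ln(0.51/0.27) / 0.55 = ln(1.889) / 0.55 = 0.6360 / 0.55 = 1.156 km

1.16 km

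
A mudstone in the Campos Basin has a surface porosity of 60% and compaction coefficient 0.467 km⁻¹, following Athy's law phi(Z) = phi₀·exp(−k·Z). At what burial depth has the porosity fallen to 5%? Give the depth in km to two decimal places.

Invert Athy's law: Z = ln(phi₀/phi) / k
Z = ln(0.6/0.05) / 0.467 = ln(12) / 0.467 = 2.4849 / 0.467 = 5.321 km

5.32 km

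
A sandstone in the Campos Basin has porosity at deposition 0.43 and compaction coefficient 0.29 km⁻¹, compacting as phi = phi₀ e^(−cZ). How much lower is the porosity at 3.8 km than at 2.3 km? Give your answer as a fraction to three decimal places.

phi(2.3) = 0.43·e^(−0.29×2.3) = 0.2207
phi(3.8) = 0.43·e^(−0.29×3.8) = 0.1428
Δphi = 0.2207 − 0.1428 = 0.0778

0.078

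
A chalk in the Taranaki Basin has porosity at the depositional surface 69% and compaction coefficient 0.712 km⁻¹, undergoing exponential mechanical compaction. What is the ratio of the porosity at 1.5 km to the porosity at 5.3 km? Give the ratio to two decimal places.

phi(d₁)/phi(d₂) = e^(−β·d₁)/e^(−β·d₂) = e^{β(d₂−d₁)}
= exp(0.712 × 3.8) = exp(2.706) = 14.9633

14.96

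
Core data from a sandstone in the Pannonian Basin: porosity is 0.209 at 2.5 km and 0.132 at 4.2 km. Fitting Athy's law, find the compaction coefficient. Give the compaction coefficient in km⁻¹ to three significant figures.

Athy: φ(z) = φ₀ e^(−kz) ⇒ φ₁/φ₂ = e^{k(z₂−z₁)} ⇒ k = ln(φ₁/φ₂)/(z₂−z₁)
k = ln(0.209/0.132) / (4.2 − 2.5) = ln(1.583) / 1.7 = 0.4595 / 1.7 = 0.2703 km⁻¹

0.270 km⁻¹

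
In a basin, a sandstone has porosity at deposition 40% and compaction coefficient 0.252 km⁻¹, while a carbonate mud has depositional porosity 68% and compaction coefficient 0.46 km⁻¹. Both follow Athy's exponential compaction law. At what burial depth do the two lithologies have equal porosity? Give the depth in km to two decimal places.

Set n₀ₐ e^(−kₐZ) = n₀ᵦ e^(−kᵦZ) ⇒ ln(n₀ₐ/n₀ᵦ) = (kₐ − kᵦ)·Z
Z = ln(0.4/0.68) / (0.252 − 0.46) = -0.5306 / -0.208 = 2.551 km

2.55 km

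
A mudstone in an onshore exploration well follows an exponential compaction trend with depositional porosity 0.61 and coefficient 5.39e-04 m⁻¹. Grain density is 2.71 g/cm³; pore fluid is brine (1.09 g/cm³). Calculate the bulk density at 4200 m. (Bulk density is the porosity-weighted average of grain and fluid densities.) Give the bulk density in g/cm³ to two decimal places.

Working in km (1 km = 1000 m; c in km⁻¹ = c in m⁻¹ × 1000):
Porosity at depth: n = 0.61·exp(−0.539×4.2) = 0.61×0.1040 = 0.0634
Bulk density: ρ_b = (1−n)ρ_g + n·ρ_f = 0.9366×2.71 + 0.0634×1.09
       = 2.538 + 0.069 = 2.607 g/cm³

2.61 g/cm³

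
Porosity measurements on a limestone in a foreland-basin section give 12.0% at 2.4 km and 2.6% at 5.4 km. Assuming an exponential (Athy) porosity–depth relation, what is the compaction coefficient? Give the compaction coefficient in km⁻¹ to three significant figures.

Athy: n(z) = n₀ e^(−cz) ⇒ n₁/n₂ = e^{c(z₂−z₁)} ⇒ c = ln(n₁/n₂)/(z₂−z₁)
c = ln(0.12/0.026) / (5.4 − 2.4) = ln(4.615) / 3 = 1.5294 / 3 = 0.5098 km⁻¹

0.510 km⁻¹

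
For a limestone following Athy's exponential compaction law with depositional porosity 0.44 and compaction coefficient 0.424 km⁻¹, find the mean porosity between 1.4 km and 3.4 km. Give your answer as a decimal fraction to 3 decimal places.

⟨n⟩ = (1/(d₂−d₁)) ∫ n₀ e^(−βd) dd = n₀·(e^(−β·d₁) − e^(−β·d₂)) / (β·(d₂−d₁))
e^(−0.424×1.4) = 0.5523; e^(−0.424×3.4) = 0.2365
⟨n⟩ = 0.44 × (0.5523 − 0.2365) / (0.424 × 2) = 0.44 × 0.3724 = 0.1639

0.164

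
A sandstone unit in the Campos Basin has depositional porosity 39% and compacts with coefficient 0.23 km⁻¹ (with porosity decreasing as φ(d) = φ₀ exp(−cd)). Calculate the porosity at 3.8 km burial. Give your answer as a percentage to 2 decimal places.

φ = φ₀·exp(−c·d) = 0.39 × exp(−0.23 × 3.8) = 0.39 × exp(−0.874)
  = 0.39 × 0.4173 = 0.1627

16.27%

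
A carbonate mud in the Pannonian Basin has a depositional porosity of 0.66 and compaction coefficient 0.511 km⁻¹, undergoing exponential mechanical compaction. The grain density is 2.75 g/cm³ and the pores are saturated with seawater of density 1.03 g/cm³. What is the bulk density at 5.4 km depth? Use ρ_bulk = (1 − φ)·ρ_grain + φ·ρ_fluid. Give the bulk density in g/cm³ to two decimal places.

Porosity at depth: n = 0.66·exp(−0.511×5.4) = 0.66×0.0633 = 0.0418
Bulk density: ρ_b = (1−n)ρ_g + n·ρ_f = 0.9582×2.75 + 0.0418×1.03
       = 2.635 + 0.043 = 2.678 g/cm³

2.68 g/cm³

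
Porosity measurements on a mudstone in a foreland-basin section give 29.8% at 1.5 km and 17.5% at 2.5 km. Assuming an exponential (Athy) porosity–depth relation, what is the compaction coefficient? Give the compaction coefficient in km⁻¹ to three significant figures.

0.532 km⁻¹

Athy: φ(d) = φ₀ e^(−kd) ⇒ φ₁/φ₂ = e^{k(d₂−d₁)} ⇒ k = ln(φ₁/φ₂)/(d₂−d₁)
k = ln(0.298/0.175) / (2.5 − 1.5) = ln(1.703) / 1 = 0.5323 / 1 = 0.5323 km⁻¹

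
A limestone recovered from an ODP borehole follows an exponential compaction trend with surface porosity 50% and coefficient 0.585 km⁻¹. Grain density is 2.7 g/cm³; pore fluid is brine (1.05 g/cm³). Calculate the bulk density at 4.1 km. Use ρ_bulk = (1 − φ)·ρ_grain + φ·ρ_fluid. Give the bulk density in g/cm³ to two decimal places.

Porosity at depth: φ = 0.5·exp(−0.585×4.1) = 0.5×0.0909 = 0.0454
Bulk density: ρ_b = (1−φ)ρ_g + φ·ρ_f = 0.9546×2.7 + 0.0454×1.05
       = 2.577 + 0.048 = 2.625 g/cm³

2.63 g/cm³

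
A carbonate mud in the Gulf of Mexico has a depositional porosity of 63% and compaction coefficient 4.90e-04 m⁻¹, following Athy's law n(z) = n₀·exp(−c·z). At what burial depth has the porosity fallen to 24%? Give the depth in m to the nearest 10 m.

1970 m

Working in km (1 km = 1000 m; c in km⁻¹ = c in m⁻¹ × 1000):
Invert Athy's law: z = ln(n₀/n) / c
z = ln(0.63/0.24) / 0.49 = ln(2.625) / 0.49 = 0.9651 / 0.49 = 1.970 km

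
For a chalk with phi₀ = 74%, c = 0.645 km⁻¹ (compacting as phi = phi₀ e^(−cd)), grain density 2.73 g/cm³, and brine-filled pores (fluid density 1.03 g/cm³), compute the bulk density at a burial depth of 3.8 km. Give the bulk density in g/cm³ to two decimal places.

Porosity at depth: phi = 0.74·exp(−0.645×3.8) = 0.74×0.0862 = 0.0638
Bulk density: ρ_b = (1−phi)ρ_g + phi·ρ_f = 0.9362×2.73 + 0.0638×1.03
       = 2.556 + 0.066 = 2.622 g/cm³

2.62 g/cm³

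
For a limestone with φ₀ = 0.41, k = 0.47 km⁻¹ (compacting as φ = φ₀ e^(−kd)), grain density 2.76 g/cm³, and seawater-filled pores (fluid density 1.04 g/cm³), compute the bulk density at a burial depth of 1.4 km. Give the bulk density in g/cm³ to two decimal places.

2.39 g/cm³

Porosity at depth: φ = 0.41·exp(−0.47×1.4) = 0.41×0.5179 = 0.2123
Bulk density: ρ_b = (1−φ)ρ_g + φ·ρ_f = 0.7877×2.76 + 0.2123×1.04
       = 2.174 + 0.221 = 2.395 g/cm³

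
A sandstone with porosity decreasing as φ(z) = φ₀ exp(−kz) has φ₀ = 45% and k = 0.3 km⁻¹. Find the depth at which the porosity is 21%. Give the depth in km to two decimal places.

Invert Athy's law: z = ln(φ₀/φ) / k
z = ln(0.45/0.21) / 0.3 = ln(2.143) / 0.3 = 0.7621 / 0.3 = 2.540 km

2.54 km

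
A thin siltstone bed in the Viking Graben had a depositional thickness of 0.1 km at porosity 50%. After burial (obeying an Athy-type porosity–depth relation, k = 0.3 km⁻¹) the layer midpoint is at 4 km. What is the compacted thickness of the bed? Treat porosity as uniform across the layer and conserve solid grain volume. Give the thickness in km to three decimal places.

Porosity at 4 km: φ = 0.5·exp(−0.3×4) = 0.1506
Solid-volume conservation: h(1−φ) = h₀(1−φ₀) ⇒ h = h₀·(1−φ₀)/(1−φ)
h = 0.1 × (1 − 0.5)/(1 − 0.1506) = 0.1 × 0.5886 = 0.0589 km

0.059 km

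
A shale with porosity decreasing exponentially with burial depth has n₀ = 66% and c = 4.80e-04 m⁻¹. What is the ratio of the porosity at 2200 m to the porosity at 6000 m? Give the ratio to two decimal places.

6.20

Working in km (1 km = 1000 m; c in km⁻¹ = c in m⁻¹ × 1000):
n(z₁)/n(z₂) = e^(−c·z₁)/e^(−c·z₂) = e^{c(z₂−z₁)}
= exp(0.48 × 3.8) = exp(1.824) = 6.1966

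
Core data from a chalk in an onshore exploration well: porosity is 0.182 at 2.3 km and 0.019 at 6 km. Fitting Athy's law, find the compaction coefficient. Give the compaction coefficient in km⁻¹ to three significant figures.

0.611 km⁻¹

Athy: φ(d) = φ₀ e^(−βd) ⇒ φ₁/φ₂ = e^{β(d₂−d₁)} ⇒ β = ln(φ₁/φ₂)/(d₂−d₁)
β = ln(0.182/0.019) / (6 − 2.3) = ln(9.579) / 3.7 = 2.2596 / 3.7 = 0.6107 km⁻¹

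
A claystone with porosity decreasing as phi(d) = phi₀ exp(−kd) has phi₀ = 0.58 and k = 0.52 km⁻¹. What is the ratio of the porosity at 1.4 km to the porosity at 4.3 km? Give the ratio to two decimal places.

phi(d₁)/phi(d₂) = e^(−k·d₁)/e^(−k·d₂) = e^{k(d₂−d₁)}
= exp(0.52 × 2.9) = exp(1.508) = 4.5177

4.52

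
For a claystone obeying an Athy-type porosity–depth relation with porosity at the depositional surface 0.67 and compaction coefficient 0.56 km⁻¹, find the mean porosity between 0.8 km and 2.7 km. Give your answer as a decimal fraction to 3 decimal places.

0.263

⟨phi⟩ = (1/(z₂−z₁)) ∫ phi₀ e^(−cz) dz = phi₀·(e^(−c·z₁) − e^(−c·z₂)) / (c·(z₂−z₁))
e^(−0.56×0.8) = 0.6389; e^(−0.56×2.7) = 0.2205
⟨phi⟩ = 0.67 × (0.6389 − 0.2205) / (0.56 × 1.9) = 0.67 × 0.3933 = 0.2635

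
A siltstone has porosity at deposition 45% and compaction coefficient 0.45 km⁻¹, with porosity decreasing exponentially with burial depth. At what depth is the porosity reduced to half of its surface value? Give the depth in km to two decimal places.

n/n₀ = 1/2 ⇒ exp(−β·Z) = 1/2 ⇒ Z = ln(2) / β
Z = 0.6931 / 0.45 = 1.540 km

1.54 km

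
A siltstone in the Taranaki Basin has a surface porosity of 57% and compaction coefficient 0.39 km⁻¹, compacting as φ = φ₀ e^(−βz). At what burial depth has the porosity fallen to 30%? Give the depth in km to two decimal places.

1.65 km

Invert Athy's law: z = ln(φ₀/φ) / β
z = ln(0.57/0.3) / 0.39 = ln(1.9) / 0.39 = 0.6419 / 0.39 = 1.646 km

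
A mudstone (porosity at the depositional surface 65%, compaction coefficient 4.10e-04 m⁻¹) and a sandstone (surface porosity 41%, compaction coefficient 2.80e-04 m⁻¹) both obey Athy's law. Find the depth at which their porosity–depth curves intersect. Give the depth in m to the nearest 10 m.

3540 m

Working in km (1 km = 1000 m; β in km⁻¹ = β in m⁻¹ × 1000):
Set n₀ₐ e^(−βₐz) = n₀ᵦ e^(−βᵦz) ⇒ ln(n₀ₐ/n₀ᵦ) = (βₐ − βᵦ)·z
z = ln(0.65/0.41) / (0.41 − 0.28) = 0.4608 / 0.13 = 3.545 km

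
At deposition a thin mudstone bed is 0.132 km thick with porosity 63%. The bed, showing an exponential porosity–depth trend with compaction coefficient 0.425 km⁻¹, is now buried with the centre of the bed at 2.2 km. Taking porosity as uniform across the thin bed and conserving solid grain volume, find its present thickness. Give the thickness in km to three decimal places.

Porosity at 2.2 km: φ = 0.63·exp(−0.425×2.2) = 0.2473
Solid-volume conservation: h(1−φ) = h₀(1−φ₀) ⇒ h = h₀·(1−φ₀)/(1−φ)
h = 0.132 × (1 − 0.63)/(1 − 0.2473) = 0.132 × 0.4916 = 0.0649 km

0.065 km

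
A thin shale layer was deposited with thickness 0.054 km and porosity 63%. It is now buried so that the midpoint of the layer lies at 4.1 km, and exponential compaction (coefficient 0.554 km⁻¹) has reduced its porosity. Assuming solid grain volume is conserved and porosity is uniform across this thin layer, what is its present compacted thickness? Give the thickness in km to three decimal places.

Porosity at 4.1 km: phi = 0.63·exp(−0.554×4.1) = 0.0650
Solid-volume conservation: h(1−phi) = h₀(1−phi₀) ⇒ h = h₀·(1−phi₀)/(1−phi)
h = 0.054 × (1 − 0.63)/(1 − 0.0650) = 0.054 × 0.3957 = 0.0214 km

0.021 km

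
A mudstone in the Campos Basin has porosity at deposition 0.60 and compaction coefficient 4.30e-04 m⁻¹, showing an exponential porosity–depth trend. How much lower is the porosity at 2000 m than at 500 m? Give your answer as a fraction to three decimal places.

Working in km (1 km = 1000 m; β in km⁻¹ = β in m⁻¹ × 1000):
n(0.5) = 0.6·e^(−0.43×0.5) = 0.4839
n(2) = 0.6·e^(−0.43×2) = 0.2539
Δn = 0.4839 − 0.2539 = 0.2300

0.230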